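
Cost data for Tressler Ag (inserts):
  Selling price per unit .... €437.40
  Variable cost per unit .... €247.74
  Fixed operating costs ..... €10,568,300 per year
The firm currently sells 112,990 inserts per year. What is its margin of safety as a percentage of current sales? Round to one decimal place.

50.7%

Unit CM = price − variable cost = €437.40 − €247.74 = €189.66. Break-even units = €10,568,300 ÷ €189.66 = 55,722.35; break-even revenue = 55,722.35 × €437.40 = €24,372,953.81.
Current sales = 112,990 × €437.40 = €49,421,826.00.
Margin of safety = (€49,421,826.00 − €24,372,953.81) ÷ €49,421,826.00 = 50.7%.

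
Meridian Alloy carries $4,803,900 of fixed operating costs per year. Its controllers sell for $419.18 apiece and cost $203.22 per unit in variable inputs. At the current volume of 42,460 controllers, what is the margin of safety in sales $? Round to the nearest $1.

$8,473,976

Unit CM = price − variable cost = $419.18 − $203.22 = $215.96. Break-even units = $4,803,900 ÷ $215.96 = 22,244.40; break-even revenue = 22,244.40 × $419.18 = $9,324,406.38.
Actual sales revenue = 42,460 × $419.18 = $17,798,382.80.
Margin of safety = $17,798,382.80 − $9,324,406.38 = $8,473,976.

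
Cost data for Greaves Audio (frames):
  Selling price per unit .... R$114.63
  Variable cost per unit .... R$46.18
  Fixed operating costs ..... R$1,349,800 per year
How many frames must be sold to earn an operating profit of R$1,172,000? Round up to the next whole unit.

36,842 frames

Contribution margin per unit = R$114.63 − R$46.18 = R$68.45.
Required volume = (fixed costs + target profit) ÷ CM = (R$1,349,800 + R$1,172,000) ÷ R$68.45 = 36,841.49, so 36,842 frames.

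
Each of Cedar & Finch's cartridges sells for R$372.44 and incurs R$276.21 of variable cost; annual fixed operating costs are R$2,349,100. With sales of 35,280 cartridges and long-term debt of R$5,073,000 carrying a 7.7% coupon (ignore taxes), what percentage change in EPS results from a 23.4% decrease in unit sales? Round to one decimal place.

Total contribution margin = 35,280 × R$96.23 = R$3,394,994.40.
Operating income = contribution − fixed costs = R$3,394,994.40 − R$2,349,100 = R$1,045,894.40.
After interest of R$390,621.00, pre-tax earnings = R$655,273.40.
Degree of combined leverage = contribution ÷ (EBIT − I) = R$3,394,994.40 ÷ R$655,273.40 = 5.1810.
EPS therefore changes by 5.1810 × (-23.4%) = -121.2%.

-121.2%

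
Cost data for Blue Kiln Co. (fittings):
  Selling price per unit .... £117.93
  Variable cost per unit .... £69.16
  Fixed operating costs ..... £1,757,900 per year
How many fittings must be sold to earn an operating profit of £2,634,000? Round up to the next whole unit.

90,054 fittings

Unit CM = price − variable cost = £117.93 − £69.16 = £48.77.
Required volume = (fixed costs + target profit) ÷ CM = (£1,757,900 + £2,634,000) ÷ £48.77 = 90,053.31, so 90,054 fittings.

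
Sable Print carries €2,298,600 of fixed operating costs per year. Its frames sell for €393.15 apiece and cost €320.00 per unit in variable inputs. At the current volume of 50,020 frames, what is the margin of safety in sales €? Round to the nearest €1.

Contribution margin per unit = €393.15 − €320.00 = €73.15. Break-even units = €2,298,600 ÷ €73.15 = 31,423.10; break-even revenue = 31,423.10 × €393.15 = €12,353,993.03.
Actual sales revenue = 50,020 × €393.15 = €19,665,363.00.
Margin of safety = €19,665,363.00 − €12,353,993.03 = €7,311,370.

€7,311,370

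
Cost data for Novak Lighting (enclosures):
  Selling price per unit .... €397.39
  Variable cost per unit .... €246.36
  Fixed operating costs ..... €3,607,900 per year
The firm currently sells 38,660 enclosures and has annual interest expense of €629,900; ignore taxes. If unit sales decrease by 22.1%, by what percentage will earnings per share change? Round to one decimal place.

-80.6%

At 38,660 units, contribution = 38,660 × €151.03 = €5,838,819.80.
Subtracting fixed costs: EBIT = €5,838,819.80 − €3,607,900 = €2,230,919.80.
After interest of €629,900.00, pre-tax earnings = €1,601,019.80.
Degree of combined leverage = contribution ÷ (EBIT − I) = €5,838,819.80 ÷ €1,601,019.80 = 3.6469.
%ΔEPS = DCL × %ΔSales = 3.6469 × -22.1% = -80.6%.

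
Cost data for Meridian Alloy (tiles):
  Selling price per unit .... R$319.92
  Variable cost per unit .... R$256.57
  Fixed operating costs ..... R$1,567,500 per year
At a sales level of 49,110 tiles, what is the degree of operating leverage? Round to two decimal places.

2.02

At 49,110 units, contribution = 49,110 × R$63.35 = R$3,111,118.50.
Operating income = contribution − fixed costs = R$3,111,118.50 − R$1,567,500 = R$1,543,618.50.
DOL = contribution ÷ EBIT = R$3,111,118.50 ÷ R$1,543,618.50 = 2.0155.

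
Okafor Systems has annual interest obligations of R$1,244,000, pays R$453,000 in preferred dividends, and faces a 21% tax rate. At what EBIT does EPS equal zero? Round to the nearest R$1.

Preferred dividends are paid after tax, so their pre-tax equivalent is R$453,000 ÷ (1 − 0.21) = R$573,417.72.
EPS = 0 when EBIT covers interest plus the pre-tax preferred burden: R$1,244,000 + R$573,417.72 = R$1,817,417.72.

R$1,817,418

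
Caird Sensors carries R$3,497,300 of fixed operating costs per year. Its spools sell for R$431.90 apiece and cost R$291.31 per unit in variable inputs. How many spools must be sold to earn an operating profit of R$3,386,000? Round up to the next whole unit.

48,961 spools

Unit CM = price − variable cost = R$431.90 − R$291.31 = R$140.59.
Required volume = (fixed costs + target profit) ÷ CM = (R$3,497,300 + R$3,386,000) ÷ R$140.59 = 48,960.10, so 48,961 spools.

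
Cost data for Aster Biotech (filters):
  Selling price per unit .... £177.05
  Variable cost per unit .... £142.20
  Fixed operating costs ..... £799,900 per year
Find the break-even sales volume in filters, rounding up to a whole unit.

22,953 filters

Contribution margin per unit = £177.05 − £142.20 = £34.85.
Break-even Q = £799,900 / £34.85 = 22,952.65 → 22,953 filters.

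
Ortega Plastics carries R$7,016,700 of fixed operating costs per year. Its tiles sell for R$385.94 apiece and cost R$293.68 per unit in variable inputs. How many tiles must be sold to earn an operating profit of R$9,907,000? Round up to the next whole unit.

183,435 tiles

Each unit contributes R$385.94 − R$293.68 = R$92.26.
Units = (FC + target) / CM = (R$7,016,700 + R$9,907,000) / R$92.26 = 183,434.86, so 183,435 tiles.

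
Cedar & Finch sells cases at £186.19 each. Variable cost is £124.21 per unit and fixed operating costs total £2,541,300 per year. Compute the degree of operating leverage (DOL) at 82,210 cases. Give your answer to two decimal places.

At 82,210 units, contribution = 82,210 × £61.98 = £5,095,375.80.
Subtracting fixed costs: EBIT = £5,095,375.80 − £2,541,300 = £2,554,075.80.
Degree of operating leverage = £5,095,375.80 / £2,554,075.80 = 1.9950.

1.99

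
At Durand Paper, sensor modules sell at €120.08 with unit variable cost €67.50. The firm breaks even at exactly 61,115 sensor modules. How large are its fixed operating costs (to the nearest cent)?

€3,213,426.70

Unit CM = price − variable cost = €120.08 − €67.50 = €52.58.
Fixed costs = break-even units × CM = 61,115 × €52.58 = €3,213,426.70.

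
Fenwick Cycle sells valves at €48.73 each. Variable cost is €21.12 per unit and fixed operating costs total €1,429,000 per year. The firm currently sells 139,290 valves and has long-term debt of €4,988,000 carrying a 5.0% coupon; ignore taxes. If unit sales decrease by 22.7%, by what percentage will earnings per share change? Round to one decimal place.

At 139,290 units, contribution = 139,290 × €27.61 = €3,845,796.90.
EBIT = €3,845,796.90 − €1,429,000 = €2,416,796.90.
After interest of €249,400.00, pre-tax earnings = €2,167,396.90.
Degree of combined leverage = contribution ÷ (EBIT − I) = €3,845,796.90 ÷ €2,167,396.90 = 1.7744.
%ΔEPS = DCL × %ΔSales = 1.7744 × -22.7% = -40.3%.

-40.3%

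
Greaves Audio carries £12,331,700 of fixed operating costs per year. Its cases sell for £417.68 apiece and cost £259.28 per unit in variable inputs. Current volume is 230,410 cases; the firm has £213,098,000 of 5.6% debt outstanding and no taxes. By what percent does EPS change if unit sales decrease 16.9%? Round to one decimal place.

-50.4%

Total contribution margin = 230,410 × £158.40 = £36,496,944.00.
Subtracting fixed costs: EBIT = £36,496,944.00 − £12,331,700 = £24,165,244.00.
Interest = £11,933,488.00, so EBIT − I = £12,231,756.00.
Degree of combined leverage = contribution ÷ (EBIT − I) = £36,496,944.00 ÷ £12,231,756.00 = 2.9838.
%ΔEPS = DCL × %ΔSales = 2.9838 × -16.9% = -50.4%.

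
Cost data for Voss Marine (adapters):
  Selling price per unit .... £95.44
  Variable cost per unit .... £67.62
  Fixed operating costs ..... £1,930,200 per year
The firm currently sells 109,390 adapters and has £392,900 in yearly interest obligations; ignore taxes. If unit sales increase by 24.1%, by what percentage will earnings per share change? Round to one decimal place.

Contribution at this volume is 109,390 × £27.82 = £3,043,229.80.
Subtracting fixed costs: EBIT = £3,043,229.80 − £1,930,200 = £1,113,029.80.
After interest of £392,900.00, pre-tax earnings = £720,129.80.
DCL = total CM / (EBIT − I) = £3,043,229.80 / £720,129.80 = 4.2259.
%ΔEPS = DCL × %ΔSales = 4.2259 × +24.1% = +101.8%.

+101.8%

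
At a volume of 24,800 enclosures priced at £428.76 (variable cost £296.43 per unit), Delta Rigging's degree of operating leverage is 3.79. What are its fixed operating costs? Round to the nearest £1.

£2,415,878

Contribution at this volume is 24,800 × £132.33 = £3,281,784.00.
DOL = contribution / EBIT, so EBIT = £3,281,784.00 / 3.79 = £865,906.07.
And FC = contribution − EBIT = £3,281,784.00 − £865,906.07 = £2,415,878.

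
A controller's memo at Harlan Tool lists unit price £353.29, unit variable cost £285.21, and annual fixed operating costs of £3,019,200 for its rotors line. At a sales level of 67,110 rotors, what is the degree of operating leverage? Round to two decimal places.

Total contribution margin = 67,110 × £68.08 = £4,568,848.80.
EBIT = £4,568,848.80 − £3,019,200 = £1,549,648.80.
Degree of operating leverage = £4,568,848.80 / £1,549,648.80 = 2.9483.

2.95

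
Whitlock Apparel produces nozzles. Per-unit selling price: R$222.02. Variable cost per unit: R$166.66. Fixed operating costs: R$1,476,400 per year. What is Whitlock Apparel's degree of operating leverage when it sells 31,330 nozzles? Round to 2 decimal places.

6.72

Total contribution margin = 31,330 × R$55.36 = R$1,734,428.80.
Subtracting fixed costs: EBIT = R$1,734,428.80 − R$1,476,400 = R$258,028.80.
So DOL = total CM / EBIT = R$1,734,428.80 / R$258,028.80 = 6.7218.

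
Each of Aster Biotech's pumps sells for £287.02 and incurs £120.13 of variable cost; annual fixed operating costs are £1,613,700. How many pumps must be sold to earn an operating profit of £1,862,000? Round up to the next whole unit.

20,827 pumps

Contribution margin per unit = £287.02 − £120.13 = £166.89.
Units = (FC + target) / CM = (£1,613,700 + £1,862,000) / £166.89 = 20,826.29, so 20,827 pumps.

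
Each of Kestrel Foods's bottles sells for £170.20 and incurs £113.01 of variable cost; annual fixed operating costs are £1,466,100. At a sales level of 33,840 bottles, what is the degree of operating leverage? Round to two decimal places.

4.12

Total contribution margin = 33,840 × £57.19 = £1,935,309.60.
Subtracting fixed costs: EBIT = £1,935,309.60 − £1,466,100 = £469,209.60.
DOL = contribution ÷ EBIT = £1,935,309.60 ÷ £469,209.60 = 4.1246.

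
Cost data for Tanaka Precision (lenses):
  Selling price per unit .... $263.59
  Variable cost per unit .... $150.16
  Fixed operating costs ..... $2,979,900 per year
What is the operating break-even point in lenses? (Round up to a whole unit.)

Each unit contributes $263.59 − $150.16 = $113.43.
Break-even Q = $2,979,900 / $113.43 = 26,270.83 → 26,271 lenses.

26,271 lenses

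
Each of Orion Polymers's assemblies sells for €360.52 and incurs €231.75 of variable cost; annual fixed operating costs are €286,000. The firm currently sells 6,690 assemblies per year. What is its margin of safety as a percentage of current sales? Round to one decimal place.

66.8%

Unit CM = price − variable cost = €360.52 − €231.75 = €128.77. Break-even units = €286,000 ÷ €128.77 = 2,221.01; break-even revenue = 2,221.01 × €360.52 = €800,720.04.
Actual sales revenue = 6,690 × €360.52 = €2,411,878.80.
Margin of safety = (€2,411,878.80 − €800,720.04) ÷ €2,411,878.80 = 66.8%.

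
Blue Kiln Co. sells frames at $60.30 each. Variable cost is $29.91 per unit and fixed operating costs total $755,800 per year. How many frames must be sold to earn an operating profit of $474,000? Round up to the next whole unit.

Unit CM = price − variable cost = $60.30 − $29.91 = $30.39.
Need Q such that Q × $30.39 − $755,800 = $474,000, i.e. Q = $1,229,800 / $30.39 = 40,467.26 → 40,468.

40,468 frames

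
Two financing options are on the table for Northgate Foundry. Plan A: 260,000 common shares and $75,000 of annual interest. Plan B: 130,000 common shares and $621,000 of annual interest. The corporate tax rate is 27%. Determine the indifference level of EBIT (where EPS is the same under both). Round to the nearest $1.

$1,167,000

At indifference, (EBIT − 75,000)(1 − t)/260,000 = (EBIT − 621,000)(1 − t)/130,000.
Cancelling (1 − t) and cross-multiplying: 130,000·(EBIT − 75,000) = 260,000·(EBIT − 621,000).
Solving, EBIT = (621,000·260,000 − 75,000·130,000) / (260,000 − 130,000) = 151,710,000,000 / 130,000 = 1,167,000.00.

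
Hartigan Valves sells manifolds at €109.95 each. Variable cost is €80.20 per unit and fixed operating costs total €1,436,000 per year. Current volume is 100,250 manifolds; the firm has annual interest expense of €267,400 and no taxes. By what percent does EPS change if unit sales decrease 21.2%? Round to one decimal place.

-49.4%

At 100,250 units, contribution = 100,250 × €29.75 = €2,982,437.50.
Subtracting fixed costs: EBIT = €2,982,437.50 − €1,436,000 = €1,546,437.50.
After interest of €267,400.00, pre-tax earnings = €1,279,037.50.
Degree of combined leverage = contribution ÷ (EBIT − I) = €2,982,437.50 ÷ €1,279,037.50 = 2.3318.
%ΔEPS = DCL × %ΔSales = 2.3318 × -21.2% = -49.4%.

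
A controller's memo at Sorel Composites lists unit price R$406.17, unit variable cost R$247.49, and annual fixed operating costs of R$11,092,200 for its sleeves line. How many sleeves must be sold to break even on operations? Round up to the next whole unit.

Each unit contributes R$406.17 − R$247.49 = R$158.68.
Break-even Q = R$11,092,200 / R$158.68 = 69,902.95 → 69,903 sleeves.

69,903 sleeves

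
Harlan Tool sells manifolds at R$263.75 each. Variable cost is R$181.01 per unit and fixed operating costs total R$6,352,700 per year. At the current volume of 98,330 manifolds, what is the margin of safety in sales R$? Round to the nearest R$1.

Unit CM = price − variable cost = R$263.75 − R$181.01 = R$82.74. Break-even units = R$6,352,700 ÷ R$82.74 = 76,779.07; break-even revenue = 76,779.07 × R$263.75 = R$20,250,478.91.
Actual sales revenue = 98,330 × R$263.75 = R$25,934,537.50.
Margin of safety = R$25,934,537.50 − R$20,250,478.91 = R$5,684,059.

R$5,684,059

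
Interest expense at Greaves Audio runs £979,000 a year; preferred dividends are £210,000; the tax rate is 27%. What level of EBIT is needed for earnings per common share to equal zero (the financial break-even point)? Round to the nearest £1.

£1,266,671

Grossing the preferred dividend up to pre-tax terms: £210,000 / (1 − 0.27) = £287,671.23.
Financial break-even EBIT = interest + D_p ÷ (1 − t) = £979,000 + £287,671.23 = £1,266,671.23.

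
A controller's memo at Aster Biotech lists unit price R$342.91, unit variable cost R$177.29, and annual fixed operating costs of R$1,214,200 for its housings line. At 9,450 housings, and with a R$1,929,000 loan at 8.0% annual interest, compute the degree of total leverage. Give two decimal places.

7.96

Contribution at this volume is 9,450 × R$165.62 = R$1,565,109.00.
EBIT = R$1,565,109.00 − R$1,214,200 = R$350,909.00. Interest = R$154,320.00.
DOL = R$1,565,109.00 ÷ R$350,909.00 = 4.4602; DFL = R$350,909.00 ÷ R$196,589.00 = 1.7850.
DCL = DOL × DFL = 4.4602 × 1.7850 = 7.9615.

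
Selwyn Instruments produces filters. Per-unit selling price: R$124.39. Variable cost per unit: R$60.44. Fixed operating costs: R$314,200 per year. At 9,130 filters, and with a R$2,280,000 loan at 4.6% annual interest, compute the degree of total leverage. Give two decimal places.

Total contribution margin = 9,130 × R$63.95 = R$583,863.50.
Subtracting fixed costs: EBIT = R$583,863.50 − R$314,200 = R$269,663.50. Interest = R$104,880.00, so EBIT − I = R$164,783.50.
Degree of total leverage = total CM / (EBIT − interest) = R$583,863.50 / R$164,783.50 = 3.5432.

3.54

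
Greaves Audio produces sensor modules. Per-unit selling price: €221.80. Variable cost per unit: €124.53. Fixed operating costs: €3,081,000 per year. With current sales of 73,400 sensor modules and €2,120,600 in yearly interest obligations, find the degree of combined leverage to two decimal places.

At 73,400 units, contribution = 73,400 × €97.27 = €7,139,618.00.
Subtracting fixed costs: EBIT = €7,139,618.00 − €3,081,000 = €4,058,618.00. Interest = €2,120,600.00, so EBIT − I = €1,938,018.00.
DCL = contribution ÷ (EBIT − I) = €7,139,618.00 ÷ €1,938,018.00 = 3.6840.

3.68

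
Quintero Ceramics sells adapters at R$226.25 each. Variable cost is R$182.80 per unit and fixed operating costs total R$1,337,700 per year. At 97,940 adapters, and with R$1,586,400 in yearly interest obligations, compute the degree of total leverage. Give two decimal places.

Total contribution margin = 97,940 × R$43.45 = R$4,255,493.00.
Subtracting fixed costs: EBIT = R$4,255,493.00 − R$1,337,700 = R$2,917,793.00. Interest = R$1,586,400.00, so EBIT − I = R$1,331,393.00.
DCL = contribution ÷ (EBIT − I) = R$4,255,493.00 ÷ R$1,331,393.00 = 3.1963.

3.20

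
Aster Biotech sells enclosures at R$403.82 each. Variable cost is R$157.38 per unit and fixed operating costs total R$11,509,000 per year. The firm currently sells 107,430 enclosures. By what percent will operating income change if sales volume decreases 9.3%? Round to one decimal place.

-16.5%

Contribution at this volume is 107,430 × R$246.44 = R$26,475,049.20.
Operating income = contribution − fixed costs = R$26,475,049.20 − R$11,509,000 = R$14,966,049.20.
So DOL = total CM / EBIT = R$26,475,049.20 / R$14,966,049.20 = 1.7690.
So EBIT moves 1.7690 × (-9.3%) = -16.5%.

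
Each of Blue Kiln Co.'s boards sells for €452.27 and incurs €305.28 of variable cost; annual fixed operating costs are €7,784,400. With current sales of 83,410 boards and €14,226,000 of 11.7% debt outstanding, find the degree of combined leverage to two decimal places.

4.36

At 83,410 units, contribution = 83,410 × €146.99 = €12,260,435.90.
EBIT = €12,260,435.90 − €7,784,400 = €4,476,035.90. Interest = €1,664,442.00, so EBIT − I = €2,811,593.90.
DCL = contribution ÷ (EBIT − I) = €12,260,435.90 ÷ €2,811,593.90 = 4.3607.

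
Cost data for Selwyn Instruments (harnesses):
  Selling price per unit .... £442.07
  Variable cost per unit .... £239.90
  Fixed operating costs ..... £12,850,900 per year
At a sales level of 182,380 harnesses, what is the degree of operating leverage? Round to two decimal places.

1.53

Contribution at this volume is 182,380 × £202.17 = £36,871,764.60.
Operating income = contribution − fixed costs = £36,871,764.60 − £12,850,900 = £24,020,864.60.
DOL = contribution ÷ EBIT = £36,871,764.60 ÷ £24,020,864.60 = 1.5350.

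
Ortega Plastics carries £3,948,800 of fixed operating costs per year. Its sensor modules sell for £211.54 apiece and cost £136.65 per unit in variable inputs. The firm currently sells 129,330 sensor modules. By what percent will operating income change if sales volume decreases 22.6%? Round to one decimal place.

Contribution at this volume is 129,330 × £74.89 = £9,685,523.70.
EBIT = £9,685,523.70 − £3,948,800 = £5,736,723.70.
DOL = contribution ÷ EBIT = £9,685,523.70 ÷ £5,736,723.70 = 1.6883.
Operating income changes by 1.6883 × -22.6% = -38.2%.

-38.2%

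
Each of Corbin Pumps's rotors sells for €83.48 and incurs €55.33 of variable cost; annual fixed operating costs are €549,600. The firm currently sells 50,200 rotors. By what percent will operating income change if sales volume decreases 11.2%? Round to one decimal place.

-18.3%

Total contribution margin = 50,200 × €28.15 = €1,413,130.00.
Subtracting fixed costs: EBIT = €1,413,130.00 − €549,600 = €863,530.00.
Degree of operating leverage = €1,413,130.00 / €863,530.00 = 1.6365.
So EBIT moves 1.6365 × (-11.2%) = -18.3%.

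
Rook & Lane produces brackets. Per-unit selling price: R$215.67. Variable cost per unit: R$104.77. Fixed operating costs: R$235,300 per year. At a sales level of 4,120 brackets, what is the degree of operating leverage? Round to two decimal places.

2.06

At 4,120 units, contribution = 4,120 × R$110.90 = R$456,908.00.
Subtracting fixed costs: EBIT = R$456,908.00 − R$235,300 = R$221,608.00.
DOL = contribution ÷ EBIT = R$456,908.00 ÷ R$221,608.00 = 2.0618.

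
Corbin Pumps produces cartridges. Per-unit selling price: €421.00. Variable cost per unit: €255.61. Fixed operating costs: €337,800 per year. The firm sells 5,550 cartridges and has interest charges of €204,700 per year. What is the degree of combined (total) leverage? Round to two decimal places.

At 5,550 units, contribution = 5,550 × €165.39 = €917,914.50.
Subtracting fixed costs: EBIT = €917,914.50 − €337,800 = €580,114.50. Interest = €204,700.00.
DOL = €917,914.50 ÷ €580,114.50 = 1.5823; DFL = €580,114.50 ÷ €375,414.50 = 1.5453.
DCL = DOL × DFL = 1.5823 × 1.5453 = 2.4451.

2.45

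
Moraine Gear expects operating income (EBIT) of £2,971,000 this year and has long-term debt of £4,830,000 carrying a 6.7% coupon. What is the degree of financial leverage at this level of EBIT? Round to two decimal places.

Annual interest charges come to £323,610.00.
DFL = EBIT ÷ (EBIT − I) = £2,971,000 ÷ (£2,971,000 − £323,610.00) = £2,971,000 ÷ £2,647,390.00 = 1.1222.

1.12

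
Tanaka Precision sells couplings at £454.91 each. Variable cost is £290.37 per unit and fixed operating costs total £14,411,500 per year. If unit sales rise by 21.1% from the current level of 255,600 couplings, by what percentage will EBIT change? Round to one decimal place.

Contribution at this volume is 255,600 × £164.54 = £42,056,424.00.
Operating income = contribution − fixed costs = £42,056,424.00 − £14,411,500 = £27,644,924.00.
Degree of operating leverage = £42,056,424.00 / £27,644,924.00 = 1.5213.
%ΔEBIT = DOL × %ΔSales = 1.5213 × +21.1% = +32.1%.

+32.1%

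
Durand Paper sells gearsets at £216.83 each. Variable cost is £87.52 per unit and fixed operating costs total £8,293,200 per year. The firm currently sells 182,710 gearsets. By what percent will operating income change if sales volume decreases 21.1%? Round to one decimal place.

Total contribution margin = 182,710 × £129.31 = £23,626,230.10.
EBIT = £23,626,230.10 − £8,293,200 = £15,333,030.10.
Degree of operating leverage = £23,626,230.10 / £15,333,030.10 = 1.5409.
%ΔEBIT = DOL × %ΔSales = 1.5409 × -21.1% = -32.5%.

-32.5%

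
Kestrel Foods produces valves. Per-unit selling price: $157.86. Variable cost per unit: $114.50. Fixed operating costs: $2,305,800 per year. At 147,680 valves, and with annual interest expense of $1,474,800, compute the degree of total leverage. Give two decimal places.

At 147,680 units, contribution = 147,680 × $43.36 = $6,403,404.80.
Operating income = contribution − fixed costs = $6,403,404.80 − $2,305,800 = $4,097,604.80. Interest = $1,474,800.00.
DOL = $6,403,404.80 ÷ $4,097,604.80 = 1.5627; DFL = $4,097,604.80 ÷ $2,622,804.80 = 1.5623.
Combined leverage = 1.5627 × 1.5623 = 2.4414.

2.44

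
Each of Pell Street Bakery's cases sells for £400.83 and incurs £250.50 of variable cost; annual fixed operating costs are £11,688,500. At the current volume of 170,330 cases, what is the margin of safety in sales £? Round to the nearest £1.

Each unit contributes £400.83 − £250.50 = £150.33. Break-even units = £11,688,500 ÷ £150.33 = 77,752.28; break-even revenue = 77,752.28 × £400.83 = £31,165,445.72.
Current sales = 170,330 × £400.83 = £68,273,373.90.
Margin of safety = £68,273,373.90 − £31,165,445.72 = £37,107,928.

£37,107,928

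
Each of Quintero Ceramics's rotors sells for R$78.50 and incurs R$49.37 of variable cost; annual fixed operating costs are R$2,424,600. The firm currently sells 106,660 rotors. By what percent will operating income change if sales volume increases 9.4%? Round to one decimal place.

+42.8%

Total contribution margin = 106,660 × R$29.13 = R$3,107,005.80.
EBIT = R$3,107,005.80 − R$2,424,600 = R$682,405.80.
DOL = contribution ÷ EBIT = R$3,107,005.80 ÷ R$682,405.80 = 4.5530.
Operating income changes by 4.5530 × +9.4% = +42.8%.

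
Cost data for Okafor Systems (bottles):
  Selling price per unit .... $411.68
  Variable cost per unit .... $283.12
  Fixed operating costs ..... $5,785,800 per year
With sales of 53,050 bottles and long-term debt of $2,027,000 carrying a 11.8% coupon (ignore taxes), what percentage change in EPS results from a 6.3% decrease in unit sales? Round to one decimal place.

-54.0%

Contribution at this volume is 53,050 × $128.56 = $6,820,108.00.
Subtracting fixed costs: EBIT = $6,820,108.00 − $5,785,800 = $1,034,308.00.
Interest = $239,186.00, so EBIT − I = $795,122.00.
DCL = total CM / (EBIT − I) = $6,820,108.00 / $795,122.00 = 8.5774.
%ΔEPS = DCL × %ΔSales = 8.5774 × -6.3% = -54.0%.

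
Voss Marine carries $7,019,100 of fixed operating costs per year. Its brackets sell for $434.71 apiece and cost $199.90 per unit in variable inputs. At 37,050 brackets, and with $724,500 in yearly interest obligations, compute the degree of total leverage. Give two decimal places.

Contribution at this volume is 37,050 × $234.81 = $8,699,710.50.
EBIT = $8,699,710.50 − $7,019,100 = $1,680,610.50. Interest = $724,500.00, so EBIT − I = $956,110.50.
DCL = contribution ÷ (EBIT − I) = $8,699,710.50 ÷ $956,110.50 = 9.0991.

9.10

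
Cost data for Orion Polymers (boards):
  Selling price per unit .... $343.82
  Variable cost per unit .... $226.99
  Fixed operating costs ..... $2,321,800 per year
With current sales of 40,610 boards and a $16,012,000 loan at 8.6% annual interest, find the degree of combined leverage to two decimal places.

Contribution at this volume is 40,610 × $116.83 = $4,744,466.30.
Subtracting fixed costs: EBIT = $4,744,466.30 − $2,321,800 = $2,422,666.30. Interest = $1,377,032.00.
DOL = $4,744,466.30 ÷ $2,422,666.30 = 1.9584; DFL = $2,422,666.30 ÷ $1,045,634.30 = 2.3169.
Combined leverage = 1.9584 × 2.3169 = 4.5374.

4.54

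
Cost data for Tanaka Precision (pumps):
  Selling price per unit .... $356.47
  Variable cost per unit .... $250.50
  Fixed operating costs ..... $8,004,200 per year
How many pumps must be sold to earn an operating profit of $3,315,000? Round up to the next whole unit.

106,816 pumps

Each unit contributes $356.47 − $250.50 = $105.97.
Required volume = (fixed costs + target profit) ÷ CM = ($8,004,200 + $3,315,000) ÷ $105.97 = 106,815.14, so 106,816 pumps.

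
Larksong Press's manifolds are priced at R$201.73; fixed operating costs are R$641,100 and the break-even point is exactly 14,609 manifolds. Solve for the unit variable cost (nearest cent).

R$157.85

Contribution per unit must be FC / Q = R$641,100 / 14,609 = R$43.8839.
Hence VC = price − CM = R$201.73 − R$43.8839 = R$157.85.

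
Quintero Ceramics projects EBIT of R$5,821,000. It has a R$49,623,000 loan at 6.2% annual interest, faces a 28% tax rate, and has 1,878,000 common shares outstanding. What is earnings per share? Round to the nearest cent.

R$1.05

Interest = R$3,076,626.00, so EBT = R$5,821,000 − R$3,076,626.00 = R$2,744,374.00.
After tax at 28%: net income = R$2,744,374.00 × 0.72 = R$1,975,949.28.
Per share: R$1,975,949.28 / 1,878,000 shares = R$1.05.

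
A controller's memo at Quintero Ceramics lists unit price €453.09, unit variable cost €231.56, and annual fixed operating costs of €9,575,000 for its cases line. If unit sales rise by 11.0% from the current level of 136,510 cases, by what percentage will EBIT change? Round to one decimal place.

+16.1%

At 136,510 units, contribution = 136,510 × €221.53 = €30,241,060.30.
EBIT = €30,241,060.30 − €9,575,000 = €20,666,060.30.
DOL = contribution ÷ EBIT = €30,241,060.30 ÷ €20,666,060.30 = 1.4633.
%ΔEBIT = DOL × %ΔSales = 1.4633 × +11.0% = +16.1%.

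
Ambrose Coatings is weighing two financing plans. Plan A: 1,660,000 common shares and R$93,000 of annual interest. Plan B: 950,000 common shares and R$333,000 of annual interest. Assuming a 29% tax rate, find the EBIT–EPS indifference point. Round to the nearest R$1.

Set EPS_A = EPS_B: (EBIT − R$93,000)(1 − 0.29) ÷ 1,660,000 = (EBIT − R$333,000)(1 − 0.29) ÷ 950,000.
Cancelling (1 − t) and cross-multiplying: 950,000·(EBIT − 93,000) = 1,660,000·(EBIT − 333,000).
EBIT × (1,660,000 − 950,000) = 333,000 × 1,660,000 − 93,000 × 950,000 = 464,430,000,000, so EBIT = 464,430,000,000 ÷ 710,000 = 654,126.76.

R$654,127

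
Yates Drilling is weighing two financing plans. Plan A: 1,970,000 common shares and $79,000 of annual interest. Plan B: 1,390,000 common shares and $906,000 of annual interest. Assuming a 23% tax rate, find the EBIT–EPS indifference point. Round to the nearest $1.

$2,887,948

Set EPS_A = EPS_B: (EBIT − $79,000)(1 − 0.23) ÷ 1,970,000 = (EBIT − $906,000)(1 − 0.23) ÷ 1,390,000.
The (1 − t) factor cancels: (EBIT − 79,000) × 1,390,000 = (EBIT − 906,000) × 1,970,000.
Solving, EBIT = (906,000·1,970,000 − 79,000·1,390,000) / (1,970,000 − 1,390,000) = 1,675,010,000,000 / 580,000 = 2,887,948.28.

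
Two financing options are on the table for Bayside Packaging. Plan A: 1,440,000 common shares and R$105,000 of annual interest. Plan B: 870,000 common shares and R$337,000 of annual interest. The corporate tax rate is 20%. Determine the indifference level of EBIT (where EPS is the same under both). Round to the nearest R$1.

R$691,105

At indifference, (EBIT − 105,000)(1 − t)/1,440,000 = (EBIT − 337,000)(1 − t)/870,000.
The (1 − t) factor cancels: (EBIT − 105,000) × 870,000 = (EBIT − 337,000) × 1,440,000.
EBIT × (1,440,000 − 870,000) = 337,000 × 1,440,000 − 105,000 × 870,000 = 393,930,000,000, so EBIT = 393,930,000,000 ÷ 570,000 = 691,105.26.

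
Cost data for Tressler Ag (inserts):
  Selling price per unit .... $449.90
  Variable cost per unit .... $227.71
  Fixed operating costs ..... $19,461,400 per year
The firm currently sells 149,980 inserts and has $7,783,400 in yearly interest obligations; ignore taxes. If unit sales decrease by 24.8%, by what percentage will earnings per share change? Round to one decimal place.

-135.9%

Total contribution margin = 149,980 × $222.19 = $33,324,056.20.
Subtracting fixed costs: EBIT = $33,324,056.20 − $19,461,400 = $13,862,656.20.
Interest = $7,783,400.00, so EBIT − I = $6,079,256.20.
Degree of combined leverage = contribution ÷ (EBIT − I) = $33,324,056.20 ÷ $6,079,256.20 = 5.4816.
%ΔEPS = DCL × %ΔSales = 5.4816 × -24.8% = -135.9%.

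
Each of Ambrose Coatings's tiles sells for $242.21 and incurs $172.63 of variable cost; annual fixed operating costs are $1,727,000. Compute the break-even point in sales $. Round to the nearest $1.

$6,011,737

Contribution margin per unit = $242.21 − $172.63 = $69.58, a CM ratio of $69.58 ÷ $242.21 = 0.2873.
Break-even sales = FC ÷ CM ratio = $1,727,000 × $242.21 / $69.58 = $6,011,737.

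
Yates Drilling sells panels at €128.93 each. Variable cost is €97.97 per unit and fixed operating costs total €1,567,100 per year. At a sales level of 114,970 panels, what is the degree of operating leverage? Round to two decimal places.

Total contribution margin = 114,970 × €30.96 = €3,559,471.20.
Operating income = contribution − fixed costs = €3,559,471.20 − €1,567,100 = €1,992,371.20.
So DOL = total CM / EBIT = €3,559,471.20 / €1,992,371.20 = 1.7866.

1.79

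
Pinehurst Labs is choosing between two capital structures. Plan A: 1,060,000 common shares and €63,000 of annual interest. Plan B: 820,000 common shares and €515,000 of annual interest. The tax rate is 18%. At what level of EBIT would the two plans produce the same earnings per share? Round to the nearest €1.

Set EPS_A = EPS_B: (EBIT − €63,000)(1 − 0.18) ÷ 1,060,000 = (EBIT − €515,000)(1 − 0.18) ÷ 820,000.
Cancelling (1 − t) and cross-multiplying: 820,000·(EBIT − 63,000) = 1,060,000·(EBIT − 515,000).
EBIT × (1,060,000 − 820,000) = 515,000 × 1,060,000 − 63,000 × 820,000 = 494,240,000,000, so EBIT = 494,240,000,000 ÷ 240,000 = 2,059,333.33.

€2,059,333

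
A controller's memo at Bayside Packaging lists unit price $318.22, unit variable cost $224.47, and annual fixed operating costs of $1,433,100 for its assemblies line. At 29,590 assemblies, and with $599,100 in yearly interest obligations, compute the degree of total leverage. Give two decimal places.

Total contribution margin = 29,590 × $93.75 = $2,774,062.50.
Operating income = contribution − fixed costs = $2,774,062.50 − $1,433,100 = $1,340,962.50. Interest = $599,100.00, so EBIT − I = $741,862.50.
Degree of total leverage = total CM / (EBIT − interest) = $2,774,062.50 / $741,862.50 = 3.7393.

3.74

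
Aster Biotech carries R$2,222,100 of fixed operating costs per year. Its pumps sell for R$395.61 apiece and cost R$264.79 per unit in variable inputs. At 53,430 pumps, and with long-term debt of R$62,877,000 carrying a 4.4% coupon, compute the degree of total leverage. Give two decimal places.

Total contribution margin = 53,430 × R$130.82 = R$6,989,712.60.
Subtracting fixed costs: EBIT = R$6,989,712.60 − R$2,222,100 = R$4,767,612.60. Interest = R$2,766,588.00, so EBIT − I = R$2,001,024.60.
Degree of total leverage = total CM / (EBIT − interest) = R$6,989,712.60 / R$2,001,024.60 = 3.4931.

3.49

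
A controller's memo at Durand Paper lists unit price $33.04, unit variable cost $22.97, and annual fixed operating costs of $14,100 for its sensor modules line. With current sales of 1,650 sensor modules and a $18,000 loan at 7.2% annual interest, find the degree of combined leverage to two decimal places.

Total contribution margin = 1,650 × $10.07 = $16,615.50.
Subtracting fixed costs: EBIT = $16,615.50 − $14,100 = $2,515.50. Interest = $1,296.00.
DOL = $16,615.50 ÷ $2,515.50 = 6.6052; DFL = $2,515.50 ÷ $1,219.50 = 2.0627.
DCL = DOL × DFL = 6.6052 × 2.0627 = 13.6245.

13.62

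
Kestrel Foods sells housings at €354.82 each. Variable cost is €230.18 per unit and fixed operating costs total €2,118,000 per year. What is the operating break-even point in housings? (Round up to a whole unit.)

16,993 housings

Each unit contributes €354.82 − €230.18 = €124.64.
Break-even Q = €2,118,000 / €124.64 = 16,992.94 → 16,993 housings.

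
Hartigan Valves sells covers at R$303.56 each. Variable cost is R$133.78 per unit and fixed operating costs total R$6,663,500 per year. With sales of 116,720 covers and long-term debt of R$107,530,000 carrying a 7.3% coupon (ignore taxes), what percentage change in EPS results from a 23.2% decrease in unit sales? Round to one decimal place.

Contribution at this volume is 116,720 × R$169.78 = R$19,816,721.60.
EBIT = R$19,816,721.60 − R$6,663,500 = R$13,153,221.60.
After interest of R$7,849,690.00, pre-tax earnings = R$5,303,531.60.
Degree of combined leverage = contribution ÷ (EBIT − I) = R$19,816,721.60 ÷ R$5,303,531.60 = 3.7365.
%ΔEPS = DCL × %ΔSales = 3.7365 × -23.2% = -86.7%.

-86.7%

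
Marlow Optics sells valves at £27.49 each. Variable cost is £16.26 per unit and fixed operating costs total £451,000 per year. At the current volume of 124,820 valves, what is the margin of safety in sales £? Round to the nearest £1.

£2,327,296

Contribution margin per unit = £27.49 − £16.26 = £11.23. Break-even units = £451,000 ÷ £11.23 = 40,160.28; break-even revenue = 40,160.28 × £27.49 = £1,104,006.23.
Actual sales revenue = 124,820 × £27.49 = £3,431,301.80.
Margin of safety = £3,431,301.80 − £1,104,006.23 = £2,327,296.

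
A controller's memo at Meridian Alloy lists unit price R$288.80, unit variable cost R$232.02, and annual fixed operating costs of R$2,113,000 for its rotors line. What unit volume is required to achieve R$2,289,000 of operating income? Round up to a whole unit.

Contribution margin per unit = R$288.80 − R$232.02 = R$56.78.
Need Q such that Q × R$56.78 − R$2,113,000 = R$2,289,000, i.e. Q = R$4,402,000 / R$56.78 = 77,527.30 → 77,528.

77,528 rotors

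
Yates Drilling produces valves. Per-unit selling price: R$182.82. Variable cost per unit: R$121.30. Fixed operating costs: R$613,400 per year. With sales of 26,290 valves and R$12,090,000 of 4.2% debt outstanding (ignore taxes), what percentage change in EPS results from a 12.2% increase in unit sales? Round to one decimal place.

+39.8%

Contribution at this volume is 26,290 × R$61.52 = R$1,617,360.80.
EBIT = R$1,617,360.80 − R$613,400 = R$1,003,960.80.
Interest = R$507,780.00, so EBIT − I = R$496,180.80.
Degree of combined leverage = contribution ÷ (EBIT − I) = R$1,617,360.80 ÷ R$496,180.80 = 3.2596.
EPS therefore changes by 3.2596 × (+12.2%) = +39.8%.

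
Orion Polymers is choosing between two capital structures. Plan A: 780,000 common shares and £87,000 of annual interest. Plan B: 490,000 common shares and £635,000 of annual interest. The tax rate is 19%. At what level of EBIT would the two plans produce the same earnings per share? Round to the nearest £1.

Set EPS_A = EPS_B: (EBIT − £87,000)(1 − 0.19) ÷ 780,000 = (EBIT − £635,000)(1 − 0.19) ÷ 490,000.
The (1 − t) factor cancels: (EBIT − 87,000) × 490,000 = (EBIT − 635,000) × 780,000.
EBIT × (780,000 − 490,000) = 635,000 × 780,000 − 87,000 × 490,000 = 452,670,000,000, so EBIT = 452,670,000,000 ÷ 290,000 = 1,560,931.03.

£1,560,931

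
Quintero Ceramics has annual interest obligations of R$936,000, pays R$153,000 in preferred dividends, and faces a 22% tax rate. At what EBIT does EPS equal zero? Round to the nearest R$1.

Grossing the preferred dividend up to pre-tax terms: R$153,000 / (1 − 0.22) = R$196,153.85.
EPS = 0 when EBIT covers interest plus the pre-tax preferred burden: R$936,000 + R$196,153.85 = R$1,132,153.85.

R$1,132,154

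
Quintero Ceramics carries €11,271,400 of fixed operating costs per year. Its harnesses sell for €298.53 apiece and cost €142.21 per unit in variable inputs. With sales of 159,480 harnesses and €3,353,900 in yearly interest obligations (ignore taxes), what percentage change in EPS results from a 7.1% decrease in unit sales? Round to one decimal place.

At 159,480 units, contribution = 159,480 × €156.32 = €24,929,913.60.
EBIT = €24,929,913.60 − €11,271,400 = €13,658,513.60.
After interest of €3,353,900.00, pre-tax earnings = €10,304,613.60.
Degree of combined leverage = contribution ÷ (EBIT − I) = €24,929,913.60 ÷ €10,304,613.60 = 2.4193.
EPS therefore changes by 2.4193 × (-7.1%) = -17.2%.

-17.2%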